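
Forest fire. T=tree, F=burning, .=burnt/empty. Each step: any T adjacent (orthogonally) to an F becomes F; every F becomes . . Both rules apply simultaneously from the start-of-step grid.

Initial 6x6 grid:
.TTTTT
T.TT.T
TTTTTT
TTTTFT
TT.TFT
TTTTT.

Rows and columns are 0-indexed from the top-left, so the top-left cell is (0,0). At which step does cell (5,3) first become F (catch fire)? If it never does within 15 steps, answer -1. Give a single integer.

Step 1: cell (5,3)='T' (+6 fires, +2 burnt)
Step 2: cell (5,3)='F' (+4 fires, +6 burnt)
  -> target ignites at step 2
Step 3: cell (5,3)='.' (+5 fires, +4 burnt)
Step 4: cell (5,3)='.' (+7 fires, +5 burnt)
Step 5: cell (5,3)='.' (+5 fires, +7 burnt)
Step 6: cell (5,3)='.' (+2 fires, +5 burnt)
Step 7: cell (5,3)='.' (+0 fires, +2 burnt)
  fire out at step 7

2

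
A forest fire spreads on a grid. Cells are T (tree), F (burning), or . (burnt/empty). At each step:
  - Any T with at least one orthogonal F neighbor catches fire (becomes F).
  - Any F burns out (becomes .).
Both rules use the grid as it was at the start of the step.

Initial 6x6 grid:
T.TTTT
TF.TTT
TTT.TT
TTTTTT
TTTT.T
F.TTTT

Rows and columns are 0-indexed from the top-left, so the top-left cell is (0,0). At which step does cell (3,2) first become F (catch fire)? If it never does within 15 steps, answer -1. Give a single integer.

Step 1: cell (3,2)='T' (+3 fires, +2 burnt)
Step 2: cell (3,2)='T' (+6 fires, +3 burnt)
Step 3: cell (3,2)='F' (+2 fires, +6 burnt)
  -> target ignites at step 3
Step 4: cell (3,2)='.' (+3 fires, +2 burnt)
Step 5: cell (3,2)='.' (+2 fires, +3 burnt)
Step 6: cell (3,2)='.' (+3 fires, +2 burnt)
Step 7: cell (3,2)='.' (+4 fires, +3 burnt)
Step 8: cell (3,2)='.' (+3 fires, +4 burnt)
Step 9: cell (3,2)='.' (+2 fires, +3 burnt)
Step 10: cell (3,2)='.' (+1 fires, +2 burnt)
Step 11: cell (3,2)='.' (+0 fires, +1 burnt)
  fire out at step 11

3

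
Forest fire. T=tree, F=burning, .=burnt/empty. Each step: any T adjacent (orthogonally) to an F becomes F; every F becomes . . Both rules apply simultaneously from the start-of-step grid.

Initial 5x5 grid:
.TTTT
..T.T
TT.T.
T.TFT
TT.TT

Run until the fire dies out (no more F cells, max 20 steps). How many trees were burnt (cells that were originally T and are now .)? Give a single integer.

Step 1: +4 fires, +1 burnt (F count now 4)
Step 2: +1 fires, +4 burnt (F count now 1)
Step 3: +0 fires, +1 burnt (F count now 0)
Fire out after step 3
Initially T: 16, now '.': 14
Total burnt (originally-T cells now '.'): 5

Answer: 5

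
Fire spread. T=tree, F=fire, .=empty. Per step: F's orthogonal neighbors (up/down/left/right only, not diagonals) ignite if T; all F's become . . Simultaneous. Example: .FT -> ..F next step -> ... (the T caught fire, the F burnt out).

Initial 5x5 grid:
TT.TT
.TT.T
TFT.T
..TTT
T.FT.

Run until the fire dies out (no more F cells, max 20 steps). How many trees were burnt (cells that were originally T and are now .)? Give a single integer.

Answer: 14

Derivation:
Step 1: +5 fires, +2 burnt (F count now 5)
Step 2: +3 fires, +5 burnt (F count now 3)
Step 3: +2 fires, +3 burnt (F count now 2)
Step 4: +1 fires, +2 burnt (F count now 1)
Step 5: +1 fires, +1 burnt (F count now 1)
Step 6: +1 fires, +1 burnt (F count now 1)
Step 7: +1 fires, +1 burnt (F count now 1)
Step 8: +0 fires, +1 burnt (F count now 0)
Fire out after step 8
Initially T: 15, now '.': 24
Total burnt (originally-T cells now '.'): 14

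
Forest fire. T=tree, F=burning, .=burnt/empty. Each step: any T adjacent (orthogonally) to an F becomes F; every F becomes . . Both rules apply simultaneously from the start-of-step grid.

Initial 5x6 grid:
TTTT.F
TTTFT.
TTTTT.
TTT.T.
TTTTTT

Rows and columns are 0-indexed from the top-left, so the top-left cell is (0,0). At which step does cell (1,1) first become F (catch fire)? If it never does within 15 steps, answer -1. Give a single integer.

Step 1: cell (1,1)='T' (+4 fires, +2 burnt)
Step 2: cell (1,1)='F' (+4 fires, +4 burnt)
  -> target ignites at step 2
Step 3: cell (1,1)='.' (+5 fires, +4 burnt)
Step 4: cell (1,1)='.' (+5 fires, +5 burnt)
Step 5: cell (1,1)='.' (+4 fires, +5 burnt)
Step 6: cell (1,1)='.' (+1 fires, +4 burnt)
Step 7: cell (1,1)='.' (+0 fires, +1 burnt)
  fire out at step 7

2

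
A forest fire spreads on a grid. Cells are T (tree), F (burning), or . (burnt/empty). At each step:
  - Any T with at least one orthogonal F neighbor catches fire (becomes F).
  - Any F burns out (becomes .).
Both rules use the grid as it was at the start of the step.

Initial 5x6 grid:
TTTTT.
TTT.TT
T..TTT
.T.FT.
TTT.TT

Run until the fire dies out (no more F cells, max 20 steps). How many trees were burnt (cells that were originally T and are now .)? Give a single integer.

Step 1: +2 fires, +1 burnt (F count now 2)
Step 2: +2 fires, +2 burnt (F count now 2)
Step 3: +3 fires, +2 burnt (F count now 3)
Step 4: +2 fires, +3 burnt (F count now 2)
Step 5: +1 fires, +2 burnt (F count now 1)
Step 6: +1 fires, +1 burnt (F count now 1)
Step 7: +2 fires, +1 burnt (F count now 2)
Step 8: +2 fires, +2 burnt (F count now 2)
Step 9: +1 fires, +2 burnt (F count now 1)
Step 10: +1 fires, +1 burnt (F count now 1)
Step 11: +0 fires, +1 burnt (F count now 0)
Fire out after step 11
Initially T: 21, now '.': 26
Total burnt (originally-T cells now '.'): 17

Answer: 17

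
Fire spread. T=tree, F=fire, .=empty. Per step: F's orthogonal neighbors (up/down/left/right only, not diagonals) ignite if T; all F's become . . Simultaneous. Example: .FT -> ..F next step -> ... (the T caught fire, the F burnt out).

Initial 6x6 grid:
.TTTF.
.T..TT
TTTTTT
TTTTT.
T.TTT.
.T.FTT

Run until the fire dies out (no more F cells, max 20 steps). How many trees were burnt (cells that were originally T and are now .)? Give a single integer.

Answer: 23

Derivation:
Step 1: +4 fires, +2 burnt (F count now 4)
Step 2: +7 fires, +4 burnt (F count now 7)
Step 3: +5 fires, +7 burnt (F count now 5)
Step 4: +3 fires, +5 burnt (F count now 3)
Step 5: +2 fires, +3 burnt (F count now 2)
Step 6: +2 fires, +2 burnt (F count now 2)
Step 7: +0 fires, +2 burnt (F count now 0)
Fire out after step 7
Initially T: 24, now '.': 35
Total burnt (originally-T cells now '.'): 23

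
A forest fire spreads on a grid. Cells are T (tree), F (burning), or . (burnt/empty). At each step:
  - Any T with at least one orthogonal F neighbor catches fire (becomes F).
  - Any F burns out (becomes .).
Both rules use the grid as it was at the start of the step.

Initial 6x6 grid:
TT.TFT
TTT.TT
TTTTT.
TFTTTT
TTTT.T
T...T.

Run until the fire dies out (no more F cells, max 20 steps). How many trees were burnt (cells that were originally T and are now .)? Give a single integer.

Answer: 25

Derivation:
Step 1: +7 fires, +2 burnt (F count now 7)
Step 2: +8 fires, +7 burnt (F count now 8)
Step 3: +7 fires, +8 burnt (F count now 7)
Step 4: +2 fires, +7 burnt (F count now 2)
Step 5: +1 fires, +2 burnt (F count now 1)
Step 6: +0 fires, +1 burnt (F count now 0)
Fire out after step 6
Initially T: 26, now '.': 35
Total burnt (originally-T cells now '.'): 25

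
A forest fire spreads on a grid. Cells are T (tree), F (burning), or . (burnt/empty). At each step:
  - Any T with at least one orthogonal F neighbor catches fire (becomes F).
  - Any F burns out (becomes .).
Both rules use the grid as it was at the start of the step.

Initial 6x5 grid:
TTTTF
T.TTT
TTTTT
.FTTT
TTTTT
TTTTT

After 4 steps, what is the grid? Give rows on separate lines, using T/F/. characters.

Step 1: 5 trees catch fire, 2 burn out
  TTTF.
  T.TTF
  TFTTT
  ..FTT
  TFTTT
  TTTTT
Step 2: 9 trees catch fire, 5 burn out
  TTF..
  T.TF.
  F.FTF
  ...FT
  F.FTT
  TFTTT
Step 3: 8 trees catch fire, 9 burn out
  TF...
  F.F..
  ...F.
  ....F
  ...FT
  F.FTT
Step 4: 3 trees catch fire, 8 burn out
  F....
  .....
  .....
  .....
  ....F
  ...FT

F....
.....
.....
.....
....F
...FT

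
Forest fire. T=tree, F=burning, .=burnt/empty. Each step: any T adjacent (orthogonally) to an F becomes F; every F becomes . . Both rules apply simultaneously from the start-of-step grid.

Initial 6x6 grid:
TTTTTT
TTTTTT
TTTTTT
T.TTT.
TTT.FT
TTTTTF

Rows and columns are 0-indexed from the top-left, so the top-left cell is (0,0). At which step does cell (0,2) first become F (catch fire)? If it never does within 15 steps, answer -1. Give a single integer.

Step 1: cell (0,2)='T' (+3 fires, +2 burnt)
Step 2: cell (0,2)='T' (+3 fires, +3 burnt)
Step 3: cell (0,2)='T' (+5 fires, +3 burnt)
Step 4: cell (0,2)='T' (+6 fires, +5 burnt)
Step 5: cell (0,2)='T' (+6 fires, +6 burnt)
Step 6: cell (0,2)='F' (+4 fires, +6 burnt)
  -> target ignites at step 6
Step 7: cell (0,2)='.' (+3 fires, +4 burnt)
Step 8: cell (0,2)='.' (+1 fires, +3 burnt)
Step 9: cell (0,2)='.' (+0 fires, +1 burnt)
  fire out at step 9

6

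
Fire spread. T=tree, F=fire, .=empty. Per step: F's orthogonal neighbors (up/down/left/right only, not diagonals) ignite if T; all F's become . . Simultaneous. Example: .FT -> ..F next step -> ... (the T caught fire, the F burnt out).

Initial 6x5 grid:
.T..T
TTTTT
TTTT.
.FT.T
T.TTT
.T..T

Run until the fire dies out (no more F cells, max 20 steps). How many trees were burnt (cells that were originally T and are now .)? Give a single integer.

Answer: 17

Derivation:
Step 1: +2 fires, +1 burnt (F count now 2)
Step 2: +4 fires, +2 burnt (F count now 4)
Step 3: +5 fires, +4 burnt (F count now 5)
Step 4: +2 fires, +5 burnt (F count now 2)
Step 5: +3 fires, +2 burnt (F count now 3)
Step 6: +1 fires, +3 burnt (F count now 1)
Step 7: +0 fires, +1 burnt (F count now 0)
Fire out after step 7
Initially T: 19, now '.': 28
Total burnt (originally-T cells now '.'): 17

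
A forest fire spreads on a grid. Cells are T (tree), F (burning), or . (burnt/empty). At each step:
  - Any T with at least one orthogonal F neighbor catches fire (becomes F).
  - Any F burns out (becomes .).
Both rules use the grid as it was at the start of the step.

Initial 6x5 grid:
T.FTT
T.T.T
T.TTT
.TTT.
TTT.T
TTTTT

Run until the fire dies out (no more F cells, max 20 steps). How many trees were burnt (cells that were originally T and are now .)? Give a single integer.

Answer: 19

Derivation:
Step 1: +2 fires, +1 burnt (F count now 2)
Step 2: +2 fires, +2 burnt (F count now 2)
Step 3: +3 fires, +2 burnt (F count now 3)
Step 4: +4 fires, +3 burnt (F count now 4)
Step 5: +2 fires, +4 burnt (F count now 2)
Step 6: +3 fires, +2 burnt (F count now 3)
Step 7: +2 fires, +3 burnt (F count now 2)
Step 8: +1 fires, +2 burnt (F count now 1)
Step 9: +0 fires, +1 burnt (F count now 0)
Fire out after step 9
Initially T: 22, now '.': 27
Total burnt (originally-T cells now '.'): 19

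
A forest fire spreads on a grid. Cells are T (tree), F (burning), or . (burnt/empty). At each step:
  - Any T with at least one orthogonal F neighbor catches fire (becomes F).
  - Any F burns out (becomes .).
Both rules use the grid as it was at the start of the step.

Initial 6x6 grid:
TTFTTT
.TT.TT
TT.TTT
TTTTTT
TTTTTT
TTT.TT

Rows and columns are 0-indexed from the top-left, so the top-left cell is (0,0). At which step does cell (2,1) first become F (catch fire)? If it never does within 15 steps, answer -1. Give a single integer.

Step 1: cell (2,1)='T' (+3 fires, +1 burnt)
Step 2: cell (2,1)='T' (+3 fires, +3 burnt)
Step 3: cell (2,1)='F' (+3 fires, +3 burnt)
  -> target ignites at step 3
Step 4: cell (2,1)='.' (+4 fires, +3 burnt)
Step 5: cell (2,1)='.' (+6 fires, +4 burnt)
Step 6: cell (2,1)='.' (+6 fires, +6 burnt)
Step 7: cell (2,1)='.' (+5 fires, +6 burnt)
Step 8: cell (2,1)='.' (+1 fires, +5 burnt)
Step 9: cell (2,1)='.' (+0 fires, +1 burnt)
  fire out at step 9

3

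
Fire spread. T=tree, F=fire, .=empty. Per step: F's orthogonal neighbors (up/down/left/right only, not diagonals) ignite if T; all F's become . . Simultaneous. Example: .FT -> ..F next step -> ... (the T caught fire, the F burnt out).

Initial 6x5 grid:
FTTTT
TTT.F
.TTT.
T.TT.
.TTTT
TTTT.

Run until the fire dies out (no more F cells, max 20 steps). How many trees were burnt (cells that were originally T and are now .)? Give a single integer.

Answer: 20

Derivation:
Step 1: +3 fires, +2 burnt (F count now 3)
Step 2: +3 fires, +3 burnt (F count now 3)
Step 3: +2 fires, +3 burnt (F count now 2)
Step 4: +1 fires, +2 burnt (F count now 1)
Step 5: +2 fires, +1 burnt (F count now 2)
Step 6: +2 fires, +2 burnt (F count now 2)
Step 7: +3 fires, +2 burnt (F count now 3)
Step 8: +3 fires, +3 burnt (F count now 3)
Step 9: +1 fires, +3 burnt (F count now 1)
Step 10: +0 fires, +1 burnt (F count now 0)
Fire out after step 10
Initially T: 21, now '.': 29
Total burnt (originally-T cells now '.'): 20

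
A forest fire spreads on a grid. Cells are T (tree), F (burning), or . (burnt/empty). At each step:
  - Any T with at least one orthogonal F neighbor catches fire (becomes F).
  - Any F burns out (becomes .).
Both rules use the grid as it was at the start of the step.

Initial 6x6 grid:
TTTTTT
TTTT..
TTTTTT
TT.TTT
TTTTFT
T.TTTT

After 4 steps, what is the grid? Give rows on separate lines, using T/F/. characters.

Step 1: 4 trees catch fire, 1 burn out
  TTTTTT
  TTTT..
  TTTTTT
  TT.TFT
  TTTF.F
  T.TTFT
Step 2: 6 trees catch fire, 4 burn out
  TTTTTT
  TTTT..
  TTTTFT
  TT.F.F
  TTF...
  T.TF.F
Step 3: 4 trees catch fire, 6 burn out
  TTTTTT
  TTTT..
  TTTF.F
  TT....
  TF....
  T.F...
Step 4: 4 trees catch fire, 4 burn out
  TTTTTT
  TTTF..
  TTF...
  TF....
  F.....
  T.....

TTTTTT
TTTF..
TTF...
TF....
F.....
T.....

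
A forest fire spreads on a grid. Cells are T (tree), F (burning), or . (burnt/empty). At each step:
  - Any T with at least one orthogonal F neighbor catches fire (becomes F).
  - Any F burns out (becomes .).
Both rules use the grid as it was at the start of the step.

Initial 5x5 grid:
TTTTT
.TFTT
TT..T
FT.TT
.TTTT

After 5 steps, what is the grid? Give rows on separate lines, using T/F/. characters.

Step 1: 5 trees catch fire, 2 burn out
  TTFTT
  .F.FT
  FT..T
  .F.TT
  .TTTT
Step 2: 5 trees catch fire, 5 burn out
  TF.FT
  ....F
  .F..T
  ...TT
  .FTTT
Step 3: 4 trees catch fire, 5 burn out
  F...F
  .....
  ....F
  ...TT
  ..FTT
Step 4: 2 trees catch fire, 4 burn out
  .....
  .....
  .....
  ...TF
  ...FT
Step 5: 2 trees catch fire, 2 burn out
  .....
  .....
  .....
  ...F.
  ....F

.....
.....
.....
...F.
....F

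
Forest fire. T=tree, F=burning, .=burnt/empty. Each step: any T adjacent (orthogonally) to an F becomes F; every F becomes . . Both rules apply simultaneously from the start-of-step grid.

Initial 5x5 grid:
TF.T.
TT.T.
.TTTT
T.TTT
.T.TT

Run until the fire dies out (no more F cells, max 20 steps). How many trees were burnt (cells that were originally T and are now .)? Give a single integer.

Step 1: +2 fires, +1 burnt (F count now 2)
Step 2: +2 fires, +2 burnt (F count now 2)
Step 3: +1 fires, +2 burnt (F count now 1)
Step 4: +2 fires, +1 burnt (F count now 2)
Step 5: +3 fires, +2 burnt (F count now 3)
Step 6: +3 fires, +3 burnt (F count now 3)
Step 7: +1 fires, +3 burnt (F count now 1)
Step 8: +0 fires, +1 burnt (F count now 0)
Fire out after step 8
Initially T: 16, now '.': 23
Total burnt (originally-T cells now '.'): 14

Answer: 14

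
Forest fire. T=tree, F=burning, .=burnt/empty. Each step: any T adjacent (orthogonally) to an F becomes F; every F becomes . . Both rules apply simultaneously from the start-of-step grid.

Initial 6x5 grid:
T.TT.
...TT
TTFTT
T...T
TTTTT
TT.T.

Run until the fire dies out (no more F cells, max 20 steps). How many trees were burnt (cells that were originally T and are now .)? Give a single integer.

Answer: 18

Derivation:
Step 1: +2 fires, +1 burnt (F count now 2)
Step 2: +3 fires, +2 burnt (F count now 3)
Step 3: +4 fires, +3 burnt (F count now 4)
Step 4: +3 fires, +4 burnt (F count now 3)
Step 5: +3 fires, +3 burnt (F count now 3)
Step 6: +3 fires, +3 burnt (F count now 3)
Step 7: +0 fires, +3 burnt (F count now 0)
Fire out after step 7
Initially T: 19, now '.': 29
Total burnt (originally-T cells now '.'): 18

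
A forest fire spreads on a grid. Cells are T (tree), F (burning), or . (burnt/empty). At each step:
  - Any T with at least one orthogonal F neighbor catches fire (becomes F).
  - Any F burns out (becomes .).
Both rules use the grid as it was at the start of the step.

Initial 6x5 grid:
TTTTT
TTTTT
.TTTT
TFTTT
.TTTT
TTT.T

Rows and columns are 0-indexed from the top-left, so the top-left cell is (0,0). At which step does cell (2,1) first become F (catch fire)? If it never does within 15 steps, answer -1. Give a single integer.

Step 1: cell (2,1)='F' (+4 fires, +1 burnt)
  -> target ignites at step 1
Step 2: cell (2,1)='.' (+5 fires, +4 burnt)
Step 3: cell (2,1)='.' (+8 fires, +5 burnt)
Step 4: cell (2,1)='.' (+5 fires, +8 burnt)
Step 5: cell (2,1)='.' (+3 fires, +5 burnt)
Step 6: cell (2,1)='.' (+1 fires, +3 burnt)
Step 7: cell (2,1)='.' (+0 fires, +1 burnt)
  fire out at step 7

1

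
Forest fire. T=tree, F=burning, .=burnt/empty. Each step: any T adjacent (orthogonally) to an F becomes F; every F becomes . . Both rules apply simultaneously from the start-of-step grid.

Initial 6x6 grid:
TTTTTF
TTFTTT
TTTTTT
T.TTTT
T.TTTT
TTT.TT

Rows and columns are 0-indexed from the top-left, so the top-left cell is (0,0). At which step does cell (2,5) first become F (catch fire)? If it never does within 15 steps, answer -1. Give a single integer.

Step 1: cell (2,5)='T' (+6 fires, +2 burnt)
Step 2: cell (2,5)='F' (+8 fires, +6 burnt)
  -> target ignites at step 2
Step 3: cell (2,5)='.' (+6 fires, +8 burnt)
Step 4: cell (2,5)='.' (+5 fires, +6 burnt)
Step 5: cell (2,5)='.' (+4 fires, +5 burnt)
Step 6: cell (2,5)='.' (+2 fires, +4 burnt)
Step 7: cell (2,5)='.' (+0 fires, +2 burnt)
  fire out at step 7

2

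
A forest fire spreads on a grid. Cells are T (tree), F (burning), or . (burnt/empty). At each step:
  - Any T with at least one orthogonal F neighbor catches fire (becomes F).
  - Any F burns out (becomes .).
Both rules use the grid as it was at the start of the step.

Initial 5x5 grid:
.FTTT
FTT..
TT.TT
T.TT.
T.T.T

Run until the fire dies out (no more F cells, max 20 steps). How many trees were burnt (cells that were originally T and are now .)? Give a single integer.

Answer: 9

Derivation:
Step 1: +3 fires, +2 burnt (F count now 3)
Step 2: +4 fires, +3 burnt (F count now 4)
Step 3: +2 fires, +4 burnt (F count now 2)
Step 4: +0 fires, +2 burnt (F count now 0)
Fire out after step 4
Initially T: 15, now '.': 19
Total burnt (originally-T cells now '.'): 9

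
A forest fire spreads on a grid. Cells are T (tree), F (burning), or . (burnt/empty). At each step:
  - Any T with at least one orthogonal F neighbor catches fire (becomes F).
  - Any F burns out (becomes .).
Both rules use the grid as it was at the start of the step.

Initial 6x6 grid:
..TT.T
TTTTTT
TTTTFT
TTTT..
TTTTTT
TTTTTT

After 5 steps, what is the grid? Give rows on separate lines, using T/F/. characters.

Step 1: 3 trees catch fire, 1 burn out
  ..TT.T
  TTTTFT
  TTTF.F
  TTTT..
  TTTTTT
  TTTTTT
Step 2: 4 trees catch fire, 3 burn out
  ..TT.T
  TTTF.F
  TTF...
  TTTF..
  TTTTTT
  TTTTTT
Step 3: 6 trees catch fire, 4 burn out
  ..TF.F
  TTF...
  TF....
  TTF...
  TTTFTT
  TTTTTT
Step 4: 7 trees catch fire, 6 burn out
  ..F...
  TF....
  F.....
  TF....
  TTF.FT
  TTTFTT
Step 5: 6 trees catch fire, 7 burn out
  ......
  F.....
  ......
  F.....
  TF...F
  TTF.FT

......
F.....
......
F.....
TF...F
TTF.FT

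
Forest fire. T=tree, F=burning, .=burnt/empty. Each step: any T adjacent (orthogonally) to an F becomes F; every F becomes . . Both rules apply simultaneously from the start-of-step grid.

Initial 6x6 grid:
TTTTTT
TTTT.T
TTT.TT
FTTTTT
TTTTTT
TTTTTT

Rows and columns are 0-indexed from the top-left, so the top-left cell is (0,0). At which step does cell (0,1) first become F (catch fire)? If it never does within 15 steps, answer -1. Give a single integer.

Step 1: cell (0,1)='T' (+3 fires, +1 burnt)
Step 2: cell (0,1)='T' (+5 fires, +3 burnt)
Step 3: cell (0,1)='T' (+6 fires, +5 burnt)
Step 4: cell (0,1)='F' (+5 fires, +6 burnt)
  -> target ignites at step 4
Step 5: cell (0,1)='.' (+6 fires, +5 burnt)
Step 6: cell (0,1)='.' (+4 fires, +6 burnt)
Step 7: cell (0,1)='.' (+3 fires, +4 burnt)
Step 8: cell (0,1)='.' (+1 fires, +3 burnt)
Step 9: cell (0,1)='.' (+0 fires, +1 burnt)
  fire out at step 9

4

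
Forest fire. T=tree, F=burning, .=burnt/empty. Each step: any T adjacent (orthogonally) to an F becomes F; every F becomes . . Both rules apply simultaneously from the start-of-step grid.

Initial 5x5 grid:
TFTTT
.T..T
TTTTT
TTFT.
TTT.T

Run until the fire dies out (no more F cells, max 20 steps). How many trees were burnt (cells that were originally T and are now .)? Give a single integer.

Answer: 17

Derivation:
Step 1: +7 fires, +2 burnt (F count now 7)
Step 2: +5 fires, +7 burnt (F count now 5)
Step 3: +4 fires, +5 burnt (F count now 4)
Step 4: +1 fires, +4 burnt (F count now 1)
Step 5: +0 fires, +1 burnt (F count now 0)
Fire out after step 5
Initially T: 18, now '.': 24
Total burnt (originally-T cells now '.'): 17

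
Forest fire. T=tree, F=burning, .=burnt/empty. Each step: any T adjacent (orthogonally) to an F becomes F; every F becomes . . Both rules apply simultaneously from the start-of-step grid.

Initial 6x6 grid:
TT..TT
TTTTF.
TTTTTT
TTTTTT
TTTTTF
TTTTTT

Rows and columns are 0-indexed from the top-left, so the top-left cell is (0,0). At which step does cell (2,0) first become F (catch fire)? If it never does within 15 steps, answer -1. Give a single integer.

Step 1: cell (2,0)='T' (+6 fires, +2 burnt)
Step 2: cell (2,0)='T' (+7 fires, +6 burnt)
Step 3: cell (2,0)='T' (+5 fires, +7 burnt)
Step 4: cell (2,0)='T' (+6 fires, +5 burnt)
Step 5: cell (2,0)='F' (+5 fires, +6 burnt)
  -> target ignites at step 5
Step 6: cell (2,0)='.' (+2 fires, +5 burnt)
Step 7: cell (2,0)='.' (+0 fires, +2 burnt)
  fire out at step 7

5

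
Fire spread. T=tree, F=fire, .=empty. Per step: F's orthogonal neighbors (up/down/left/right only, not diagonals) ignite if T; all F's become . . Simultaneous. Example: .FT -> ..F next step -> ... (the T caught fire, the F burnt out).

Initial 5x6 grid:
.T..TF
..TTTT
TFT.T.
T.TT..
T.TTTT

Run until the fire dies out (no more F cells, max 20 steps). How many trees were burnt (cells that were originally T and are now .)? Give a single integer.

Answer: 16

Derivation:
Step 1: +4 fires, +2 burnt (F count now 4)
Step 2: +4 fires, +4 burnt (F count now 4)
Step 3: +5 fires, +4 burnt (F count now 5)
Step 4: +1 fires, +5 burnt (F count now 1)
Step 5: +1 fires, +1 burnt (F count now 1)
Step 6: +1 fires, +1 burnt (F count now 1)
Step 7: +0 fires, +1 burnt (F count now 0)
Fire out after step 7
Initially T: 17, now '.': 29
Total burnt (originally-T cells now '.'): 16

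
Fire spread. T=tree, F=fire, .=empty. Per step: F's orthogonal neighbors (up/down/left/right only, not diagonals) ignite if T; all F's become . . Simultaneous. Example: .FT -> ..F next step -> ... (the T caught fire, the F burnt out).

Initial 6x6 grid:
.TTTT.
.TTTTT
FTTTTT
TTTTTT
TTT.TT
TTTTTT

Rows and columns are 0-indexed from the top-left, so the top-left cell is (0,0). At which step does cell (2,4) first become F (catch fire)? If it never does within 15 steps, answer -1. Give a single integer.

Step 1: cell (2,4)='T' (+2 fires, +1 burnt)
Step 2: cell (2,4)='T' (+4 fires, +2 burnt)
Step 3: cell (2,4)='T' (+6 fires, +4 burnt)
Step 4: cell (2,4)='F' (+6 fires, +6 burnt)
  -> target ignites at step 4
Step 5: cell (2,4)='.' (+5 fires, +6 burnt)
Step 6: cell (2,4)='.' (+5 fires, +5 burnt)
Step 7: cell (2,4)='.' (+2 fires, +5 burnt)
Step 8: cell (2,4)='.' (+1 fires, +2 burnt)
Step 9: cell (2,4)='.' (+0 fires, +1 burnt)
  fire out at step 9

4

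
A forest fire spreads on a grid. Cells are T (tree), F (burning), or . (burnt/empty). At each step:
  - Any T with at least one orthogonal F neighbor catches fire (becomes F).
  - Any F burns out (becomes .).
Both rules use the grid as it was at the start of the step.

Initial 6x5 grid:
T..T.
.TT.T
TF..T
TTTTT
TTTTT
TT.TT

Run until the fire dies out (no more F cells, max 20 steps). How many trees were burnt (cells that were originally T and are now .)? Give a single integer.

Step 1: +3 fires, +1 burnt (F count now 3)
Step 2: +4 fires, +3 burnt (F count now 4)
Step 3: +4 fires, +4 burnt (F count now 4)
Step 4: +3 fires, +4 burnt (F count now 3)
Step 5: +3 fires, +3 burnt (F count now 3)
Step 6: +2 fires, +3 burnt (F count now 2)
Step 7: +0 fires, +2 burnt (F count now 0)
Fire out after step 7
Initially T: 21, now '.': 28
Total burnt (originally-T cells now '.'): 19

Answer: 19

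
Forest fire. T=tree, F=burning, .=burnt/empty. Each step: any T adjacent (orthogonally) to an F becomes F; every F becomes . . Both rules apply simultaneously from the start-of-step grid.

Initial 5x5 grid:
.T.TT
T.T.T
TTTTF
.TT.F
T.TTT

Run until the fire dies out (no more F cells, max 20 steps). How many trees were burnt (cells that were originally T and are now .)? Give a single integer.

Answer: 14

Derivation:
Step 1: +3 fires, +2 burnt (F count now 3)
Step 2: +3 fires, +3 burnt (F count now 3)
Step 3: +5 fires, +3 burnt (F count now 5)
Step 4: +2 fires, +5 burnt (F count now 2)
Step 5: +1 fires, +2 burnt (F count now 1)
Step 6: +0 fires, +1 burnt (F count now 0)
Fire out after step 6
Initially T: 16, now '.': 23
Total burnt (originally-T cells now '.'): 14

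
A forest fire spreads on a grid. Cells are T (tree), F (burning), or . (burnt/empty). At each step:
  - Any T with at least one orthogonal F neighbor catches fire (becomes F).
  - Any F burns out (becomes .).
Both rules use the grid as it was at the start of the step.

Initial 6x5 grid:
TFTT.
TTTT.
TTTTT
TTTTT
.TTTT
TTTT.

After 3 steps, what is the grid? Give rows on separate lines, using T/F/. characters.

Step 1: 3 trees catch fire, 1 burn out
  F.FT.
  TFTT.
  TTTTT
  TTTTT
  .TTTT
  TTTT.
Step 2: 4 trees catch fire, 3 burn out
  ...F.
  F.FT.
  TFTTT
  TTTTT
  .TTTT
  TTTT.
Step 3: 4 trees catch fire, 4 burn out
  .....
  ...F.
  F.FTT
  TFTTT
  .TTTT
  TTTT.

.....
...F.
F.FTT
TFTTT
.TTTT
TTTT.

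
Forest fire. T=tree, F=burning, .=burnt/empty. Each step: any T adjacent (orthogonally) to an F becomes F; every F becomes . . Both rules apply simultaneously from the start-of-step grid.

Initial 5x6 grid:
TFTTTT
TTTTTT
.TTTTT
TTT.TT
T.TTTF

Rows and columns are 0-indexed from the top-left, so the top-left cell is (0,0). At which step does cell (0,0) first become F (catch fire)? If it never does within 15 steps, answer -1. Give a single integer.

Step 1: cell (0,0)='F' (+5 fires, +2 burnt)
  -> target ignites at step 1
Step 2: cell (0,0)='.' (+7 fires, +5 burnt)
Step 3: cell (0,0)='.' (+7 fires, +7 burnt)
Step 4: cell (0,0)='.' (+5 fires, +7 burnt)
Step 5: cell (0,0)='.' (+1 fires, +5 burnt)
Step 6: cell (0,0)='.' (+0 fires, +1 burnt)
  fire out at step 6

1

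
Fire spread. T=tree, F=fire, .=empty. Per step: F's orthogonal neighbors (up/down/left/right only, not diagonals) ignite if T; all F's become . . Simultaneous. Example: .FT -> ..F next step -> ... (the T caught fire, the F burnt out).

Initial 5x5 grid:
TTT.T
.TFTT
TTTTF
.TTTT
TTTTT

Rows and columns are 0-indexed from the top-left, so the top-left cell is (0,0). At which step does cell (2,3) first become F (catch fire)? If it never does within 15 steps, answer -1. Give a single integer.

Step 1: cell (2,3)='F' (+7 fires, +2 burnt)
  -> target ignites at step 1
Step 2: cell (2,3)='.' (+6 fires, +7 burnt)
Step 3: cell (2,3)='.' (+5 fires, +6 burnt)
Step 4: cell (2,3)='.' (+1 fires, +5 burnt)
Step 5: cell (2,3)='.' (+1 fires, +1 burnt)
Step 6: cell (2,3)='.' (+0 fires, +1 burnt)
  fire out at step 6

1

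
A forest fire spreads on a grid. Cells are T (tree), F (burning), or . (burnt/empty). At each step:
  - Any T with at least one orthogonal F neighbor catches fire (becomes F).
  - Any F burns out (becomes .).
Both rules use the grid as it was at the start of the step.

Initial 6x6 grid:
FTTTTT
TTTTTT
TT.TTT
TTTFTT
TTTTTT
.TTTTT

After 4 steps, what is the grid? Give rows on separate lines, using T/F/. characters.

Step 1: 6 trees catch fire, 2 burn out
  .FTTTT
  FTTTTT
  TT.FTT
  TTF.FT
  TTTFTT
  .TTTTT
Step 2: 10 trees catch fire, 6 burn out
  ..FTTT
  .FTFTT
  FT..FT
  TF...F
  TTF.FT
  .TTFTT
Step 3: 10 trees catch fire, 10 burn out
  ...FTT
  ..F.FT
  .F...F
  F.....
  TF...F
  .TF.FT
Step 4: 5 trees catch fire, 10 burn out
  ....FT
  .....F
  ......
  ......
  F.....
  .F...F

....FT
.....F
......
......
F.....
.F...F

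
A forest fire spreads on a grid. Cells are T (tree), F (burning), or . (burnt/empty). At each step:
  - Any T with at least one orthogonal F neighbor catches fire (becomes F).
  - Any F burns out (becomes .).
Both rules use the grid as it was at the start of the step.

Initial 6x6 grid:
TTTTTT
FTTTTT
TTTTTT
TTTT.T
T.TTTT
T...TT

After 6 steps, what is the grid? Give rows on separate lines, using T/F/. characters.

Step 1: 3 trees catch fire, 1 burn out
  FTTTTT
  .FTTTT
  FTTTTT
  TTTT.T
  T.TTTT
  T...TT
Step 2: 4 trees catch fire, 3 burn out
  .FTTTT
  ..FTTT
  .FTTTT
  FTTT.T
  T.TTTT
  T...TT
Step 3: 5 trees catch fire, 4 burn out
  ..FTTT
  ...FTT
  ..FTTT
  .FTT.T
  F.TTTT
  T...TT
Step 4: 5 trees catch fire, 5 burn out
  ...FTT
  ....FT
  ...FTT
  ..FT.T
  ..TTTT
  F...TT
Step 5: 5 trees catch fire, 5 burn out
  ....FT
  .....F
  ....FT
  ...F.T
  ..FTTT
  ....TT
Step 6: 3 trees catch fire, 5 burn out
  .....F
  ......
  .....F
  .....T
  ...FTT
  ....TT

.....F
......
.....F
.....T
...FTT
....TT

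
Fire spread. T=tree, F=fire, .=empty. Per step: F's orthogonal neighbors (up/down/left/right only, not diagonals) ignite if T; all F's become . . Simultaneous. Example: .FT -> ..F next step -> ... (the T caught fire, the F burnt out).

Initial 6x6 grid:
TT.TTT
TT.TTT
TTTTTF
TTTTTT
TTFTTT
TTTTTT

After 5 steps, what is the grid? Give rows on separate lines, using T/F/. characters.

Step 1: 7 trees catch fire, 2 burn out
  TT.TTT
  TT.TTF
  TTTTF.
  TTFTTF
  TF.FTT
  TTFTTT
Step 2: 12 trees catch fire, 7 burn out
  TT.TTF
  TT.TF.
  TTFF..
  TF.FF.
  F...FF
  TF.FTT
Step 3: 7 trees catch fire, 12 burn out
  TT.TF.
  TT.F..
  TF....
  F.....
  ......
  F...FF
Step 4: 3 trees catch fire, 7 burn out
  TT.F..
  TF....
  F.....
  ......
  ......
  ......
Step 5: 2 trees catch fire, 3 burn out
  TF....
  F.....
  ......
  ......
  ......
  ......

TF....
F.....
......
......
......
......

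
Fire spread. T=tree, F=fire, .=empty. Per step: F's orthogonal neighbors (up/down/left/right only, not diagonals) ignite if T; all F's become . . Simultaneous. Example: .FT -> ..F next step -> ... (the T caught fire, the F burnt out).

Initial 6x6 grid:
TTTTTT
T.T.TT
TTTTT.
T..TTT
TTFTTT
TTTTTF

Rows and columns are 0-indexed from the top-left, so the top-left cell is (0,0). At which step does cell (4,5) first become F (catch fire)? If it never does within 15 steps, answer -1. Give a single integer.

Step 1: cell (4,5)='F' (+5 fires, +2 burnt)
  -> target ignites at step 1
Step 2: cell (4,5)='.' (+6 fires, +5 burnt)
Step 3: cell (4,5)='.' (+4 fires, +6 burnt)
Step 4: cell (4,5)='.' (+3 fires, +4 burnt)
Step 5: cell (4,5)='.' (+4 fires, +3 burnt)
Step 6: cell (4,5)='.' (+4 fires, +4 burnt)
Step 7: cell (4,5)='.' (+3 fires, +4 burnt)
Step 8: cell (4,5)='.' (+0 fires, +3 burnt)
  fire out at step 8

1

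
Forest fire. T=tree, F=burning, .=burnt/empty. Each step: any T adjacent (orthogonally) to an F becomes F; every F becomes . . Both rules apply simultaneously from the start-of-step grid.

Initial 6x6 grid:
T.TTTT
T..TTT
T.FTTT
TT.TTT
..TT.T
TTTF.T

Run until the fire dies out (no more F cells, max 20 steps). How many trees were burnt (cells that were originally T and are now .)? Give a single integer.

Answer: 20

Derivation:
Step 1: +3 fires, +2 burnt (F count now 3)
Step 2: +5 fires, +3 burnt (F count now 5)
Step 3: +5 fires, +5 burnt (F count now 5)
Step 4: +4 fires, +5 burnt (F count now 4)
Step 5: +2 fires, +4 burnt (F count now 2)
Step 6: +1 fires, +2 burnt (F count now 1)
Step 7: +0 fires, +1 burnt (F count now 0)
Fire out after step 7
Initially T: 25, now '.': 31
Total burnt (originally-T cells now '.'): 20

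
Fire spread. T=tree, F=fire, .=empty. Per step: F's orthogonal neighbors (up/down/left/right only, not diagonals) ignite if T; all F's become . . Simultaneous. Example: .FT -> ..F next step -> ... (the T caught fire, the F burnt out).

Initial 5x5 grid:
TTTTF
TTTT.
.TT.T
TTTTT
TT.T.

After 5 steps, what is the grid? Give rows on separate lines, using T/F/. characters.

Step 1: 1 trees catch fire, 1 burn out
  TTTF.
  TTTT.
  .TT.T
  TTTTT
  TT.T.
Step 2: 2 trees catch fire, 1 burn out
  TTF..
  TTTF.
  .TT.T
  TTTTT
  TT.T.
Step 3: 2 trees catch fire, 2 burn out
  TF...
  TTF..
  .TT.T
  TTTTT
  TT.T.
Step 4: 3 trees catch fire, 2 burn out
  F....
  TF...
  .TF.T
  TTTTT
  TT.T.
Step 5: 3 trees catch fire, 3 burn out
  .....
  F....
  .F..T
  TTFTT
  TT.T.

.....
F....
.F..T
TTFTT
TT.T.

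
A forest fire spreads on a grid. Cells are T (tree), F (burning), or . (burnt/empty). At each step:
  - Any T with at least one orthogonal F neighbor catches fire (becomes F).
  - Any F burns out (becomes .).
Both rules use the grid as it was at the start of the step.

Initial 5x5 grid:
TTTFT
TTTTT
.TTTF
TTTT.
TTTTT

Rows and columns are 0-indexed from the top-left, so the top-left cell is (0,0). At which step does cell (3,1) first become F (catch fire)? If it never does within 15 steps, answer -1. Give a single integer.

Step 1: cell (3,1)='T' (+5 fires, +2 burnt)
Step 2: cell (3,1)='T' (+4 fires, +5 burnt)
Step 3: cell (3,1)='T' (+5 fires, +4 burnt)
Step 4: cell (3,1)='F' (+4 fires, +5 burnt)
  -> target ignites at step 4
Step 5: cell (3,1)='.' (+2 fires, +4 burnt)
Step 6: cell (3,1)='.' (+1 fires, +2 burnt)
Step 7: cell (3,1)='.' (+0 fires, +1 burnt)
  fire out at step 7

4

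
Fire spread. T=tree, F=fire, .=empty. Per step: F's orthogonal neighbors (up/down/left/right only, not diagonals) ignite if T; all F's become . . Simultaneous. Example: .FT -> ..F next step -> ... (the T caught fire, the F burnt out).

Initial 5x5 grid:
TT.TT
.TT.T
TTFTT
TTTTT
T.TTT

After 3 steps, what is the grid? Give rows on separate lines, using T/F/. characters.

Step 1: 4 trees catch fire, 1 burn out
  TT.TT
  .TF.T
  TF.FT
  TTFTT
  T.TTT
Step 2: 6 trees catch fire, 4 burn out
  TT.TT
  .F..T
  F...F
  TF.FT
  T.FTT
Step 3: 5 trees catch fire, 6 burn out
  TF.TT
  ....F
  .....
  F...F
  T..FT

TF.TT
....F
.....
F...F
T..FT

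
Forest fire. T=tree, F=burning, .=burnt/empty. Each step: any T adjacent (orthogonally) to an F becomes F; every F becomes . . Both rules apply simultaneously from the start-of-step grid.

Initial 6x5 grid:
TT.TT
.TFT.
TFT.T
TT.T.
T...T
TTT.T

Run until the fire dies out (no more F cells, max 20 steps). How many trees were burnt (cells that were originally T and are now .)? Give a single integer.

Step 1: +5 fires, +2 burnt (F count now 5)
Step 2: +3 fires, +5 burnt (F count now 3)
Step 3: +3 fires, +3 burnt (F count now 3)
Step 4: +1 fires, +3 burnt (F count now 1)
Step 5: +1 fires, +1 burnt (F count now 1)
Step 6: +1 fires, +1 burnt (F count now 1)
Step 7: +0 fires, +1 burnt (F count now 0)
Fire out after step 7
Initially T: 18, now '.': 26
Total burnt (originally-T cells now '.'): 14

Answer: 14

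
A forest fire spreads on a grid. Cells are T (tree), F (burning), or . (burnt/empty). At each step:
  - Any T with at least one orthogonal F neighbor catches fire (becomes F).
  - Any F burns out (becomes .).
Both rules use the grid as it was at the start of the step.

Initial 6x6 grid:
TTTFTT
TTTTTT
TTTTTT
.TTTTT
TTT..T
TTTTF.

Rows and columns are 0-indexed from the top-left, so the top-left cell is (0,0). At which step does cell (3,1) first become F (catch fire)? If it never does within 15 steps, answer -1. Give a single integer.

Step 1: cell (3,1)='T' (+4 fires, +2 burnt)
Step 2: cell (3,1)='T' (+6 fires, +4 burnt)
Step 3: cell (3,1)='T' (+8 fires, +6 burnt)
Step 4: cell (3,1)='T' (+7 fires, +8 burnt)
Step 5: cell (3,1)='F' (+4 fires, +7 burnt)
  -> target ignites at step 5
Step 6: cell (3,1)='.' (+1 fires, +4 burnt)
Step 7: cell (3,1)='.' (+0 fires, +1 burnt)
  fire out at step 7

5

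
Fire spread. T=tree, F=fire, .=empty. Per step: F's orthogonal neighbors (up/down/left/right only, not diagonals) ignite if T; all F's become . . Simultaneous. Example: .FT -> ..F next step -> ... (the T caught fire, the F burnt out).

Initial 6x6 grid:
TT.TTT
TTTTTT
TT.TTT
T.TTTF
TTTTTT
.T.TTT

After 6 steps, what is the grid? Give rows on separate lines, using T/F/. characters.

Step 1: 3 trees catch fire, 1 burn out
  TT.TTT
  TTTTTT
  TT.TTF
  T.TTF.
  TTTTTF
  .T.TTT
Step 2: 5 trees catch fire, 3 burn out
  TT.TTT
  TTTTTF
  TT.TF.
  T.TF..
  TTTTF.
  .T.TTF
Step 3: 6 trees catch fire, 5 burn out
  TT.TTF
  TTTTF.
  TT.F..
  T.F...
  TTTF..
  .T.TF.
Step 4: 4 trees catch fire, 6 burn out
  TT.TF.
  TTTF..
  TT....
  T.....
  TTF...
  .T.F..
Step 5: 3 trees catch fire, 4 burn out
  TT.F..
  TTF...
  TT....
  T.....
  TF....
  .T....
Step 6: 3 trees catch fire, 3 burn out
  TT....
  TF....
  TT....
  T.....
  F.....
  .F....

TT....
TF....
TT....
T.....
F.....
.F....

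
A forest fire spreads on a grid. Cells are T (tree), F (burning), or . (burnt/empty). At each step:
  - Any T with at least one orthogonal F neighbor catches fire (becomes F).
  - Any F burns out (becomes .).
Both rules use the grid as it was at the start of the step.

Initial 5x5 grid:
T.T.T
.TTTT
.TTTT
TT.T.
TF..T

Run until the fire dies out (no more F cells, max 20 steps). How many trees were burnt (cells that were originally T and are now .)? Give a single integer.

Step 1: +2 fires, +1 burnt (F count now 2)
Step 2: +2 fires, +2 burnt (F count now 2)
Step 3: +2 fires, +2 burnt (F count now 2)
Step 4: +2 fires, +2 burnt (F count now 2)
Step 5: +4 fires, +2 burnt (F count now 4)
Step 6: +1 fires, +4 burnt (F count now 1)
Step 7: +1 fires, +1 burnt (F count now 1)
Step 8: +0 fires, +1 burnt (F count now 0)
Fire out after step 8
Initially T: 16, now '.': 23
Total burnt (originally-T cells now '.'): 14

Answer: 14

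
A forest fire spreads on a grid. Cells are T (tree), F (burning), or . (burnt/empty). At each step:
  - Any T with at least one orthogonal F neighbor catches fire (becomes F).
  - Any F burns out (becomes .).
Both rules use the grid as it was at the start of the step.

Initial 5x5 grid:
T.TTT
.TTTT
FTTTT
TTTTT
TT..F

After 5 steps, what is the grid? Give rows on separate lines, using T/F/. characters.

Step 1: 3 trees catch fire, 2 burn out
  T.TTT
  .TTTT
  .FTTT
  FTTTF
  TT...
Step 2: 6 trees catch fire, 3 burn out
  T.TTT
  .FTTT
  ..FTF
  .FTF.
  FT...
Step 3: 5 trees catch fire, 6 burn out
  T.TTT
  ..FTF
  ...F.
  ..F..
  .F...
Step 4: 3 trees catch fire, 5 burn out
  T.FTF
  ...F.
  .....
  .....
  .....
Step 5: 1 trees catch fire, 3 burn out
  T..F.
  .....
  .....
  .....
  .....

T..F.
.....
.....
.....
.....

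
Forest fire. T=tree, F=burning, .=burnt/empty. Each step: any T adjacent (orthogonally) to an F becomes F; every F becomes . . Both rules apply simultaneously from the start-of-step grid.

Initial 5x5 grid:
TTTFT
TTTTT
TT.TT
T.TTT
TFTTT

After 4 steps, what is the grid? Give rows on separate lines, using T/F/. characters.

Step 1: 5 trees catch fire, 2 burn out
  TTF.F
  TTTFT
  TT.TT
  T.TTT
  F.FTT
Step 2: 7 trees catch fire, 5 burn out
  TF...
  TTF.F
  TT.FT
  F.FTT
  ...FT
Step 3: 6 trees catch fire, 7 burn out
  F....
  TF...
  FT..F
  ...FT
  ....F
Step 4: 3 trees catch fire, 6 burn out
  .....
  F....
  .F...
  ....F
  .....

.....
F....
.F...
....F
.....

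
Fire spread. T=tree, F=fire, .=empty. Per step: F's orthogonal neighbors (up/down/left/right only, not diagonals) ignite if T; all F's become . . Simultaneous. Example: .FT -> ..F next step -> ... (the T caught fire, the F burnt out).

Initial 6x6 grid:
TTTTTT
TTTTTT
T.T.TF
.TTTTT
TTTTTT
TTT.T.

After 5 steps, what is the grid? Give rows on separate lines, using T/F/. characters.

Step 1: 3 trees catch fire, 1 burn out
  TTTTTT
  TTTTTF
  T.T.F.
  .TTTTF
  TTTTTT
  TTT.T.
Step 2: 4 trees catch fire, 3 burn out
  TTTTTF
  TTTTF.
  T.T...
  .TTTF.
  TTTTTF
  TTT.T.
Step 3: 4 trees catch fire, 4 burn out
  TTTTF.
  TTTF..
  T.T...
  .TTF..
  TTTTF.
  TTT.T.
Step 4: 5 trees catch fire, 4 burn out
  TTTF..
  TTF...
  T.T...
  .TF...
  TTTF..
  TTT.F.
Step 5: 5 trees catch fire, 5 burn out
  TTF...
  TF....
  T.F...
  .F....
  TTF...
  TTT...

TTF...
TF....
T.F...
.F....
TTF...
TTT...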